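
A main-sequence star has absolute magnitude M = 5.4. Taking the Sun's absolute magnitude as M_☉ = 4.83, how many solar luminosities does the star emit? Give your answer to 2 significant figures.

L/L_☉ ≈ 0.59

M − M_☉ = 5.4 − 4.83 = 0.570
L/L_☉ = 10^(−0.4 (M − M_☉)) = 10^-0.228 = 0.5916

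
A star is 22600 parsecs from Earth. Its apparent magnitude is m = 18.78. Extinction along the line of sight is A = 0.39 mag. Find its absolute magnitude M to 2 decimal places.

5 log₁₀(d/10 pc) = 5 log₁₀(22600) − 5 = 16.771
M = m − 5 log₁₀(d/10) − A = 18.78 − 16.771 − 0.39 = 1.619

M ≈ 1.62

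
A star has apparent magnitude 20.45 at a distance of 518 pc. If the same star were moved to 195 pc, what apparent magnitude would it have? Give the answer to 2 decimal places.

m ≈ 18.33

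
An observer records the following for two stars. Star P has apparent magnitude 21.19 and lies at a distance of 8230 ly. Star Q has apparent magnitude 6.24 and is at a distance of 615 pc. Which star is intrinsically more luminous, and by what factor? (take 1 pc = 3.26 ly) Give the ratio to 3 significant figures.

Star Q is more luminous, by a factor of 56700.

Star P: d = 8230 ly / 3.26 = 2525 pc
Star P: M = m − 5 log₁₀ d + 5 = 21.19 − 5·3.4022 + 5 = 9.179
Star Q: M = m − 5 log₁₀ d + 5 = 6.24 − 5·2.7889 + 5 = -2.704
ΔM = M_P − M_Q = 9.179 − (-2.704) = 11.883; smaller M is more luminous → Star Q.
L ratio = 10^(0.4 |ΔM|) = 10^4.753 = 56670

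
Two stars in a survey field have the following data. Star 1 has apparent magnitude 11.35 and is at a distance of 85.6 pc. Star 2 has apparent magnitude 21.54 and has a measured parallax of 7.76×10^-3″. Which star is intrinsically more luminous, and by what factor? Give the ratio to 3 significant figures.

Star 1: M = m − 5 log₁₀ d + 5 = 11.35 − 5·1.9325 + 5 = 6.688
Star 2: d = 1/p = 1/7.76×10^-3″ = 128.9 pc
Star 2: M = m − 5 log₁₀ d + 5 = 21.54 − 5·2.1101 + 5 = 15.989
ΔM = M_1 − M_2 = 6.688 − (15.989) = -9.302; smaller M is more luminous → Star 1.
L ratio = 10^(0.4 |ΔM|) = 10^3.721 = 5256

Star 1 is more luminous, by a factor of 5260.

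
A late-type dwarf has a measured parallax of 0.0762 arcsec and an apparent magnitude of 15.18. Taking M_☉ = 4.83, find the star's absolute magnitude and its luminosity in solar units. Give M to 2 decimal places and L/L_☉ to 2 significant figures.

M ≈ 14.59; L/L_☉ ≈ 1.2×10^-4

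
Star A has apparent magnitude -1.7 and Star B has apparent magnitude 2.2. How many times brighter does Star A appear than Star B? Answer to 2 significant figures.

Δm = -1.7 − (2.2) = -3.9
Flux ratio = 10^(−0.4 Δm) = 10^(−0.4 × -3.9) = 10^1.560 = 36.31

36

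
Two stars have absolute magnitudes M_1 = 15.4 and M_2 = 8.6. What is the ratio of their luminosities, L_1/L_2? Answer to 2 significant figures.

L_1/L_2 ≈ 1.9×10^-3

ΔM = M_1 − M_2 = 6.8
L_1/L_2 = 10^(−0.4 ΔM) = 10^-2.720 = 1.905×10^-3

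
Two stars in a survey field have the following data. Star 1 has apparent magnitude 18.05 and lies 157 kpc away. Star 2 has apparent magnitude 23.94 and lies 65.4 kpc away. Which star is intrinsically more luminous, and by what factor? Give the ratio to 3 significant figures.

Star 1 is more luminous, by a factor of 1310.

Star 1: d = 157 kpc = 157000 pc
Star 1: M = m − 5 log₁₀ d + 5 = 18.05 − 5·5.1959 + 5 = -2.929
Star 2: d = 65.4 kpc = 65400 pc
Star 2: M = m − 5 log₁₀ d + 5 = 23.94 − 5·4.8156 + 5 = 4.862
ΔM = M_1 − M_2 = -2.929 − (4.862) = -7.792; smaller M is more luminous → Star 1.
L ratio = 10^(0.4 |ΔM|) = 10^3.117 = 1308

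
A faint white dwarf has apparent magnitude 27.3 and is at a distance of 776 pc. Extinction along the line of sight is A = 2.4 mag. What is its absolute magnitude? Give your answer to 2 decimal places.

5 log₁₀(d/10 pc) = 5 log₁₀(776.0) − 5 = 9.449
M = m − 5 log₁₀(d/10) − A = 27.3 − 9.449 − 2.4 = 15.451

M ≈ 15.45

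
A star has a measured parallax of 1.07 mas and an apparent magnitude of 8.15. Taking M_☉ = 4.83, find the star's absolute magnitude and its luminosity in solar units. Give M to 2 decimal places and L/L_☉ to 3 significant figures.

d = 1/p = 1000/1.07 mas = 934.6 pc
M = m − 5 log₁₀ d + 5 = 8.15 − 5·2.9706 + 5 = -1.703
M − M_☉ = -1.703 − 4.83 = -6.533
L/L_☉ = 10^(−0.4 × -6.533) = 410.4

M ≈ -1.70; L/L_☉ ≈ 410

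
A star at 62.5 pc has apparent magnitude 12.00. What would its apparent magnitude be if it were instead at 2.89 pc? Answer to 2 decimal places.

m ≈ 5.33

Flux ∝ 1/d², so Δm = 5 log₁₀(d₂/d₁) = 5 log₁₀(2.89/62.5) = -6.675
m₂ = m₁ + Δm = 12.00 + (-6.675) = 5.325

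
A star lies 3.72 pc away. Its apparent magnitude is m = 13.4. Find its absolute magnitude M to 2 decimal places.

M ≈ 15.55

5 log₁₀(d/10 pc) = 5 log₁₀(3.720) − 5 = -2.147
M = m − 5 log₁₀(d/10) = 13.4 + 2.147 = 15.547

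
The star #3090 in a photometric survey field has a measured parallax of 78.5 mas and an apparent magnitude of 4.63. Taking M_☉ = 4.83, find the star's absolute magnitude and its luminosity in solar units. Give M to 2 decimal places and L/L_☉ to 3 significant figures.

d = 1/p = 1000/78.5 mas = 12.74 pc
M = m − 5 log₁₀ d + 5 = 4.63 − 5·1.1051 + 5 = 4.104
M − M_☉ = 4.104 − 4.83 = -0.726
L/L_☉ = 10^(−0.4 × -0.726) = 1.951

M ≈ 4.10; L/L_☉ ≈ 1.95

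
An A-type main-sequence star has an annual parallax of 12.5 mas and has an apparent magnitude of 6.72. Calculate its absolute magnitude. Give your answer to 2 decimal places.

M ≈ 2.20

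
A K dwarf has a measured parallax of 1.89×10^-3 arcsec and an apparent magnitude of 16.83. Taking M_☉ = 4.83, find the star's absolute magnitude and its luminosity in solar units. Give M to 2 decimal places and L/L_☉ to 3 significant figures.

M ≈ 8.21; L/L_☉ ≈ 0.0444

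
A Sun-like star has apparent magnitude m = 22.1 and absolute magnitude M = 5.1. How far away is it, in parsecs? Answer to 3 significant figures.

Distance modulus: m − M = 22.1 − (5.1) = 17.000
m − M = 5 log₁₀ d − 5
log₁₀ d = (m − M)/5 + 1 = 4.4000
d = 10^4.4000 = 25120 pc

d ≈ 25100 pc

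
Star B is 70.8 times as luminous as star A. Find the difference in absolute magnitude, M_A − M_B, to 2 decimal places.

M_A − M_B ≈ 4.63

Pogson: ΔM = −2.5 log₁₀(ratio) = −2.5 log₁₀(70.8) = −2.5 × 1.8500 = -4.625
Star B is brighter so has the smaller magnitude: M_A − M_B is positive.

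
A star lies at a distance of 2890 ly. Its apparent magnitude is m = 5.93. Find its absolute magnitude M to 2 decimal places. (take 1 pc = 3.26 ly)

d = 2890 ly / 3.26 = 886.5 pc
5 log₁₀(d/10 pc) = 5 log₁₀(886.5) − 5 = 9.738
M = m − 5 log₁₀(d/10) = 5.93 − 9.738 = -3.808

M ≈ -3.81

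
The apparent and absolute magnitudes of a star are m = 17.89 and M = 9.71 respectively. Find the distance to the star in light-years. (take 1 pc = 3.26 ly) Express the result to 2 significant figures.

d ≈ 1400 ly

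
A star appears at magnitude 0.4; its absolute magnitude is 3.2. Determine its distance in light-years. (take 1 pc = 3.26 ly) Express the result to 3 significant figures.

d ≈ 8.98 ly

Distance modulus: m − M = 0.4 − (3.2) = -2.800
m − M = 5 log₁₀ d − 5
log₁₀ d = (m − M)/5 + 1 = 0.4400
d = 10^0.4400 = 2.754 pc
= 8.979 ly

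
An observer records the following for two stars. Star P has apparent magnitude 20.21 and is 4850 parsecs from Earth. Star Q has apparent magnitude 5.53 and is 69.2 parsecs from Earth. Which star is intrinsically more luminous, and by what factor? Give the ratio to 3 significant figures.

Star P: M = m − 5 log₁₀ d + 5 = 20.21 − 5·3.6857 + 5 = 6.781
Star Q: M = m − 5 log₁₀ d + 5 = 5.53 − 5·1.8401 + 5 = 1.329
ΔM = M_P − M_Q = 6.781 − (1.329) = 5.452; smaller M is more luminous → Star Q.
L ratio = 10^(0.4 |ΔM|) = 10^2.181 = 151.6

Star Q is more luminous, by a factor of 152.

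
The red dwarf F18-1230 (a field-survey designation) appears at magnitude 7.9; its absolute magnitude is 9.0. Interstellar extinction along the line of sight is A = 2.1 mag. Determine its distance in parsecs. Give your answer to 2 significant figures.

m − M = 5 log₁₀(d/10 pc) + A  ⇒  7.9 − (9.0) − 2.1 = 5 log₁₀(d/10)
-3.200 = 5 log₁₀(d/10)
log₁₀ d = (m − M − A)/5 + 1 = 0.3600
d = 10^0.3600 = 2.291 pc

d ≈ 2.3 pc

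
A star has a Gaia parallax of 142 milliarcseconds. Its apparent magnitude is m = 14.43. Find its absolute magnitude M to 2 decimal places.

p = 142 mas = 0.142″ → d = 1/p = 7.042 pc
5 log₁₀(d/10 pc) = 5 log₁₀(7.042) − 5 = -0.761
M = m − 5 log₁₀(d/10) = 14.43 + 0.761 = 15.191

M ≈ 15.19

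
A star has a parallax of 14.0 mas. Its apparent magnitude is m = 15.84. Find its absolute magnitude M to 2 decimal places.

M ≈ 11.57

p = 14.0 mas = 0.0140″ → d = 1/p = 71.43 pc
5 log₁₀(d/10 pc) = 5 log₁₀(71.43) − 5 = 4.269
M = m − 5 log₁₀(d/10) = 15.84 − 4.269 = 11.571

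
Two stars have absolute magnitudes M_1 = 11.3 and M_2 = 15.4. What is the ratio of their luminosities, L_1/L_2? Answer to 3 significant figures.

L_1/L_2 ≈ 43.7

ΔM = M_1 − M_2 = -4.1
L_1/L_2 = 10^(−0.4 ΔM) = 10^1.640 = 43.65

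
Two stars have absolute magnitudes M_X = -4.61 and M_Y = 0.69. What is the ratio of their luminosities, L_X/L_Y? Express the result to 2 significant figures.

ΔM = M_X − M_Y = -5.30
L_X/L_Y = 10^(−0.4 ΔM) = 10^2.120 = 131.8

L_X/L_Y ≈ 130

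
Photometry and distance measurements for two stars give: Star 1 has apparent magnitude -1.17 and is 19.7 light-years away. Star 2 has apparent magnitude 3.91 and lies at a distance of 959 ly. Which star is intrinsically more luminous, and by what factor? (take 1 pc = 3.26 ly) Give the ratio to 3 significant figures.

Star 2 is more luminous, by a factor of 22.0.

Star 1: d = 19.7 ly / 3.26 = 6.043 pc
Star 1: M = m − 5 log₁₀ d + 5 = -1.17 − 5·0.7812 + 5 = -0.076
Star 2: d = 959 ly / 3.26 = 294.2 pc
Star 2: M = m − 5 log₁₀ d + 5 = 3.91 − 5·2.4686 + 5 = -3.433
ΔM = M_1 − M_2 = -0.076 − (-3.433) = 3.357; smaller M is more luminous → Star 2.
L ratio = 10^(0.4 |ΔM|) = 10^1.343 = 22.01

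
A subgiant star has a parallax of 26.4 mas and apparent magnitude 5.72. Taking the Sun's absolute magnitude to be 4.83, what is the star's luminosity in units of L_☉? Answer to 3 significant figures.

d = 1/p = 1000/26.4 mas = 37.88 pc
M = m − 5 log₁₀ d + 5 = 5.72 − 5·1.5784 + 5 = 2.828
M − M_☉ = 2.828 − 4.83 = -2.002
L/L_☉ = 10^(−0.4 × -2.002) = 6.321

L/L_☉ ≈ 6.32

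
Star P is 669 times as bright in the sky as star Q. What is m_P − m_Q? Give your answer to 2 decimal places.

Pogson: Δm = −2.5 log₁₀(ratio) = −2.5 log₁₀(669) = −2.5 × 2.8254 = -7.064
Star P is brighter, so it has the smaller magnitude: the difference is negative.

m_P − m_Q ≈ -7.06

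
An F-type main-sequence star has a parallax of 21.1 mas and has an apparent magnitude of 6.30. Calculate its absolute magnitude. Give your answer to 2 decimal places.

p = 21.1 mas = 0.0211″ → d = 1/p = 47.39 pc
5 log₁₀(d/10 pc) = 5 log₁₀(47.39) − 5 = 3.379
M = m − 5 log₁₀(d/10) = 6.30 − 3.379 = 2.921

M ≈ 2.92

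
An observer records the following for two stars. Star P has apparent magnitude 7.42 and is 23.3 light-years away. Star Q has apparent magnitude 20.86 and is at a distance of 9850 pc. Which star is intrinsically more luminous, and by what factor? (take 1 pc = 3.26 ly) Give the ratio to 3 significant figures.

Star Q is more luminous, by a factor of 7.99.

Star P: d = 23.3 ly / 3.26 = 7.147 pc
Star P: M = m − 5 log₁₀ d + 5 = 7.42 − 5·0.8541 + 5 = 8.149
Star Q: M = m − 5 log₁₀ d + 5 = 20.86 − 5·3.9934 + 5 = 5.893
ΔM = M_P − M_Q = 8.149 − (5.893) = 2.256; smaller M is more luminous → Star Q.
L ratio = 10^(0.4 |ΔM|) = 10^0.903 = 7.991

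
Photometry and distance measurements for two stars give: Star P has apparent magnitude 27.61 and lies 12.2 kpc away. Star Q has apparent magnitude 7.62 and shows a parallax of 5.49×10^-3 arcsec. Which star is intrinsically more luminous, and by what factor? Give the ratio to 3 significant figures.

Star Q is more luminous, by a factor of 22100.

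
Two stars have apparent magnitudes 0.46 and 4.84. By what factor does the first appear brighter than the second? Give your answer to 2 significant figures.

56

Magnitude difference = -4.38
Flux ratio = 10^(−0.4 Δm) = 10^(−0.4 × -4.38) = 10^1.752 = 56.49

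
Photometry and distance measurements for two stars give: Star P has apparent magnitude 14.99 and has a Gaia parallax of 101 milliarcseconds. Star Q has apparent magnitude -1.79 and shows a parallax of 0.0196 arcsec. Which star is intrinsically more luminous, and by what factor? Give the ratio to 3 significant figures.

Star Q is more luminous, by a factor of 1.37×10^8.

Star P: p = 101 mas = 0.101″ → d = 1/p = 9.901 pc
Star P: M = m − 5 log₁₀ d + 5 = 14.99 − 5·0.9957 + 5 = 15.012
Star Q: d = 1/p = 1/0.0196″ = 51.02 pc
Star Q: M = m − 5 log₁₀ d + 5 = -1.79 − 5·1.7077 + 5 = -5.329
ΔM = M_P − M_Q = 15.012 − (-5.329) = 20.340; smaller M is more luminous → Star Q.
L ratio = 10^(0.4 |ΔM|) = 10^8.136 = 1.368×10^8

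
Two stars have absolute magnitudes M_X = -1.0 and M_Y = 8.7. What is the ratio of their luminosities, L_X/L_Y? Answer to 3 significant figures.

L_X/L_Y ≈ 7590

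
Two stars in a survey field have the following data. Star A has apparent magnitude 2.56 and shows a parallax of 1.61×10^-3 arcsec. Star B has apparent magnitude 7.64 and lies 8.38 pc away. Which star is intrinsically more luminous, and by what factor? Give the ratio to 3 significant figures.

Star A: d = 1/p = 1/1.61×10^-3″ = 621.1 pc
Star A: M = m − 5 log₁₀ d + 5 = 2.56 − 5·2.7932 + 5 = -6.406
Star B: M = m − 5 log₁₀ d + 5 = 7.64 − 5·0.9232 + 5 = 8.024
ΔM = M_A − M_B = -6.406 − (8.024) = -14.430; smaller M is more luminous → Star A.
L ratio = 10^(0.4 |ΔM|) = 10^5.772 = 591400

Star A is more luminous, by a factor of 591000.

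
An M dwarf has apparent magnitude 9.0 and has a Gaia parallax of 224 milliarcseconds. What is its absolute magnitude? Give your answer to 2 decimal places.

M ≈ 10.75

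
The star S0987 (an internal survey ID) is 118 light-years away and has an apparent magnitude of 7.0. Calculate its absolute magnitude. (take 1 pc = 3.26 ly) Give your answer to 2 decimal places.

M ≈ 4.21

d = 118 ly / 3.26 = 36.20 pc
5 log₁₀(d/10 pc) = 5 log₁₀(36.20) − 5 = 2.793
M = m − 5 log₁₀(d/10) = 7.0 − 2.793 = 4.207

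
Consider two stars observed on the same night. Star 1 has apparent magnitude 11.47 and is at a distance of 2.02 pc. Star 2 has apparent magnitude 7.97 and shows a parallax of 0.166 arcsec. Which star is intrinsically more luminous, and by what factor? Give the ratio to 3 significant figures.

Star 2 is more luminous, by a factor of 223.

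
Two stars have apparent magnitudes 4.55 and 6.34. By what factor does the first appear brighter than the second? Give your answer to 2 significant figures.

Δm = 4.55 − (6.34) = -1.79
Flux ratio = 10^(−0.4 Δm) = 10^(−0.4 × -1.79) = 10^0.716 = 5.200

5.2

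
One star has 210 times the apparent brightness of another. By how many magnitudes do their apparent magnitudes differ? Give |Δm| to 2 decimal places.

Pogson: Δm = −2.5 log₁₀(ratio) = −2.5 log₁₀(210) = −2.5 × 2.3222 = -5.806

|Δm| ≈ 5.81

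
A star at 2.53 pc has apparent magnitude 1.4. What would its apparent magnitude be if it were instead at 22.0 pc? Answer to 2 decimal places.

Flux ∝ 1/d², so Δm = 5 log₁₀(d₂/d₁) = 5 log₁₀(22.0/2.53) = 4.697
m₂ = m₁ + Δm = 1.4 + (4.697) = 6.097

m ≈ 6.10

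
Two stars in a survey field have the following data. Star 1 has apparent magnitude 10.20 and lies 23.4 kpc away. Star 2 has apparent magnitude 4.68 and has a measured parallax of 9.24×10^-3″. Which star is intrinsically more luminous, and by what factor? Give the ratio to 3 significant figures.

Star 1: d = 23.4 kpc = 23400 pc
Star 1: M = m − 5 log₁₀ d + 5 = 10.20 − 5·4.3692 + 5 = -6.646
Star 2: d = 1/p = 1/9.24×10^-3″ = 108.2 pc
Star 2: M = m − 5 log₁₀ d + 5 = 4.68 − 5·2.0343 + 5 = -0.492
ΔM = M_1 − M_2 = -6.646 − (-0.492) = -6.154; smaller M is more luminous → Star 1.
L ratio = 10^(0.4 |ΔM|) = 10^2.462 = 289.6

Star 1 is more luminous, by a factor of 290.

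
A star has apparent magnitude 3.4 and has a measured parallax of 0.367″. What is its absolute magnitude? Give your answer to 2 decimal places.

M ≈ 6.22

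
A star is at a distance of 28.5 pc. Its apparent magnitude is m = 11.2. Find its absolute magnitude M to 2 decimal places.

M ≈ 8.93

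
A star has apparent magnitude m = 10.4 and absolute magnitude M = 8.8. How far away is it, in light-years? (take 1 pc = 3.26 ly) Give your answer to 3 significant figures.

d ≈ 68.1 ly

Distance modulus: m − M = 10.4 − (8.8) = 1.600
m − M = 5 log₁₀ d − 5
log₁₀ d = (m − M)/5 + 1 = 1.3200
d = 10^1.3200 = 20.89 pc
= 68.11 ly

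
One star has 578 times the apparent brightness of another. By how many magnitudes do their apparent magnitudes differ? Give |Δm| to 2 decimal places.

Pogson: Δm = −2.5 log₁₀(ratio) = −2.5 log₁₀(578) = −2.5 × 2.7619 = -6.905

|Δm| ≈ 6.90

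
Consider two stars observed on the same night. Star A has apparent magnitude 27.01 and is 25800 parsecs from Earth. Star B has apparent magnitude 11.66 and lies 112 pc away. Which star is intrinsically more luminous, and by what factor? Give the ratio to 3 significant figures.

Star A: M = m − 5 log₁₀ d + 5 = 27.01 − 5·4.4116 + 5 = 9.952
Star B: M = m − 5 log₁₀ d + 5 = 11.66 − 5·2.0492 + 5 = 6.414
ΔM = M_A − M_B = 9.952 − (6.414) = 3.538; smaller M is more luminous → Star B.
L ratio = 10^(0.4 |ΔM|) = 10^1.415 = 26.01

Star B is more luminous, by a factor of 26.0.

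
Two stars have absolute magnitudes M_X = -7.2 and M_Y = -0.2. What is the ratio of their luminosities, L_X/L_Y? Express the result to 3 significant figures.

L_X/L_Y ≈ 631

ΔM = M_X − M_Y = -7.0
L_X/L_Y = 10^(−0.4 ΔM) = 10^2.800 = 631.0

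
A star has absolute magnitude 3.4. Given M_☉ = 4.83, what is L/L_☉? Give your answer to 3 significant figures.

M − M_☉ = 3.4 − 4.83 = -1.430
L/L_☉ = 10^(−0.4 (M − M_☉)) = 10^0.572 = 3.733

L/L_☉ ≈ 3.73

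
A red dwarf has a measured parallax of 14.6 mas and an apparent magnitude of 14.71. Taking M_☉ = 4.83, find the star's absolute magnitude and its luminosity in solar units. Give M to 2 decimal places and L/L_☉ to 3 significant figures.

d = 1/p = 1000/14.6 mas = 68.49 pc
M = m − 5 log₁₀ d + 5 = 14.71 − 5·1.8356 + 5 = 10.532
M − M_☉ = 10.532 − 4.83 = 5.702
L/L_☉ = 10^(−0.4 × 5.702) = 5.240×10^-3

M ≈ 10.53; L/L_☉ ≈ 5.24×10^-3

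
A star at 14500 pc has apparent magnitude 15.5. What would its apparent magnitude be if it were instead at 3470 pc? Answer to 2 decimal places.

m ≈ 12.39

Flux ∝ 1/d², so Δm = 5 log₁₀(d₂/d₁) = 5 log₁₀(3470/14500) = -3.105
m₂ = m₁ + Δm = 15.5 + (-3.105) = 12.395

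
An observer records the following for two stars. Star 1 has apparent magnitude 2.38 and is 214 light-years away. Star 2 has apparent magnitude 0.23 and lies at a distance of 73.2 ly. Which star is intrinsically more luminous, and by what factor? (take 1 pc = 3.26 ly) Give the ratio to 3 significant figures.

Star 1: d = 214 ly / 3.26 = 65.64 pc
Star 1: M = m − 5 log₁₀ d + 5 = 2.38 − 5·1.8172 + 5 = -1.706
Star 2: d = 73.2 ly / 3.26 = 22.45 pc
Star 2: M = m − 5 log₁₀ d + 5 = 0.23 − 5·1.3513 + 5 = -1.526
ΔM = M_1 − M_2 = -1.706 − (-1.526) = -0.180; smaller M is more luminous → Star 1.
L ratio = 10^(0.4 |ΔM|) = 10^0.072 = 1.180

Star 1 is more luminous, by a factor of 1.18.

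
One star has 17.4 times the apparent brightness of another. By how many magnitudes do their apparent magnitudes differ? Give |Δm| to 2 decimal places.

Pogson: Δm = −2.5 log₁₀(ratio) = −2.5 log₁₀(17.4) = −2.5 × 1.2405 = -3.101

|Δm| ≈ 3.10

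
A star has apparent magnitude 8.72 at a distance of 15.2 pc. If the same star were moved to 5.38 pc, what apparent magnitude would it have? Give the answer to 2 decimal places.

m ≈ 6.46

Flux ∝ 1/d², so Δm = 5 log₁₀(d₂/d₁) = 5 log₁₀(5.38/15.2) = -2.255
m₂ = m₁ + Δm = 8.72 + (-2.255) = 6.465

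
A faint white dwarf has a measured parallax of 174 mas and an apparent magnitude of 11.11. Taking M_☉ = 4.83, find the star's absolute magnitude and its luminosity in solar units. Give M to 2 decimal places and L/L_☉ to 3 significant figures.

M ≈ 12.31; L/L_☉ ≈ 1.02×10^-3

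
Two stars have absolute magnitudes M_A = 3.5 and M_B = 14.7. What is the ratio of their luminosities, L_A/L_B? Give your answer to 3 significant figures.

L_A/L_B ≈ 30200

ΔM = M_A − M_B = -11.2
L_A/L_B = 10^(−0.4 ΔM) = 10^4.480 = 30200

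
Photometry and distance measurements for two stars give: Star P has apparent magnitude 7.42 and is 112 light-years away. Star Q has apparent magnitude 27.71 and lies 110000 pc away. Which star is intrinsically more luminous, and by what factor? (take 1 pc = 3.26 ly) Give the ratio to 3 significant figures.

Star P is more luminous, by a factor of 12.7.

Star P: d = 112 ly / 3.26 = 34.36 pc
Star P: M = m − 5 log₁₀ d + 5 = 7.42 − 5·1.5360 + 5 = 4.740
Star Q: M = m − 5 log₁₀ d + 5 = 27.71 − 5·5.0414 + 5 = 7.503
ΔM = M_P − M_Q = 4.740 − (7.503) = -2.763; smaller M is more luminous → Star P.
L ratio = 10^(0.4 |ΔM|) = 10^1.105 = 12.74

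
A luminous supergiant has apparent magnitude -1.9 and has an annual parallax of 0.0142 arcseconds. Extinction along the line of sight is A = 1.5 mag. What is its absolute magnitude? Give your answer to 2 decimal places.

M ≈ -7.64

d = 1/p = 1/0.0142″ = 70.42 pc
5 log₁₀(d/10 pc) = 5 log₁₀(70.42) − 5 = 4.239
M = m − 5 log₁₀(d/10) − A = -1.9 − 4.239 − 1.5 = -7.639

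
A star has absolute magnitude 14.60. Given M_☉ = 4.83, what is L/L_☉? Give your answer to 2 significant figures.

L/L_☉ ≈ 1.2×10^-4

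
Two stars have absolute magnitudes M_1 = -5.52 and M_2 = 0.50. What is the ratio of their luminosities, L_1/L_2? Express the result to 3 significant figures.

ΔM = M_1 − M_2 = -6.02
L_1/L_2 = 10^(−0.4 ΔM) = 10^2.408 = 255.9

L_1/L_2 ≈ 256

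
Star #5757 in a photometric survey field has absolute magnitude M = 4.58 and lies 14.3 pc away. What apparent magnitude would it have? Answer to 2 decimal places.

m ≈ 5.36

m = M + 5 log₁₀ d − 5 = 4.58 + 5·1.1553 − 5 = 5.357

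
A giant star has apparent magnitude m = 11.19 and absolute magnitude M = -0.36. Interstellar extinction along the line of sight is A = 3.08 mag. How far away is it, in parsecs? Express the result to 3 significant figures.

d ≈ 494 pc

m − M = 5 log₁₀(d/10 pc) + A  ⇒  11.19 − (-0.36) − 3.08 = 5 log₁₀(d/10)
8.470 = 5 log₁₀(d/10)
log₁₀ d = (m − M − A)/5 + 1 = 2.6940
d = 10^2.6940 = 494.3 pc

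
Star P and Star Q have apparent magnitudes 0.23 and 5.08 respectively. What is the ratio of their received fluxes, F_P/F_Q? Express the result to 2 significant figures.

Δm = 0.23 − (5.08) = -4.85
Flux ratio = 10^(−0.4 Δm) = 10^(−0.4 × -4.85) = 10^1.940 = 87.10

F_P/F_Q ≈ 87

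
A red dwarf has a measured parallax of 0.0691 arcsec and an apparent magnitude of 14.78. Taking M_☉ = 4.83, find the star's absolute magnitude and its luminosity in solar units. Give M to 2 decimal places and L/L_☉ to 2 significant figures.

M ≈ 13.98; L/L_☉ ≈ 2.2×10^-4

d = 1/p = 1/0.0691″ = 14.47 pc
M = m − 5 log₁₀ d + 5 = 14.78 − 5·1.1605 + 5 = 13.977
M − M_☉ = 13.977 − 4.83 = 9.147
L/L_☉ = 10^(−0.4 × 9.147) = 2.193×10^-4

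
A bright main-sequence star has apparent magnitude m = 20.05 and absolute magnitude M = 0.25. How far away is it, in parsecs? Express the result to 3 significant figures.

μ = m − M = 19.800
m − M = 5 log₁₀ d − 5
log₁₀ d = (m − M)/5 + 1 = 4.9600
d = 10^4.9600 = 91200 pc

d ≈ 91200 pc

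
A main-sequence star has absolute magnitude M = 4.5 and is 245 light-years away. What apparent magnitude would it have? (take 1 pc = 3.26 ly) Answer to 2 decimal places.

d = 245 ly / 3.26 = 75.15 pc
m = M + 5 log₁₀ d − 5 = 4.5 + 5·1.8759 − 5 = 8.880

m ≈ 8.88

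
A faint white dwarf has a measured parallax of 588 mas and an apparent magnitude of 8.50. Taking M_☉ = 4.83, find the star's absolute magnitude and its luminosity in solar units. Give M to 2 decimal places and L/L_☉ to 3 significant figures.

M ≈ 12.35; L/L_☉ ≈ 9.85×10^-4

d = 1/p = 1000/588 mas = 1.701 pc
M = m − 5 log₁₀ d + 5 = 8.50 − 5·0.2306 + 5 = 12.347
M − M_☉ = 12.347 − 4.83 = 7.517
L/L_☉ = 10^(−0.4 × 7.517) = 9.846×10^-4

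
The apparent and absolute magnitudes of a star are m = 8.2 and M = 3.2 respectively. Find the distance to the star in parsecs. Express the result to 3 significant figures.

d ≈ 100 pc

μ = m − M = 5.000
m − M = 5 log₁₀ d − 5
log₁₀ d = (m − M)/5 + 1 = 2.0000
d = 10^2.0000 = 100.0 pc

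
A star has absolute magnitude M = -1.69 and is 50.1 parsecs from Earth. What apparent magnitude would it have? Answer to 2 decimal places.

m ≈ 1.81

m = M + 5 log₁₀ d − 5 = -1.69 + 5·1.6998 − 5 = 1.809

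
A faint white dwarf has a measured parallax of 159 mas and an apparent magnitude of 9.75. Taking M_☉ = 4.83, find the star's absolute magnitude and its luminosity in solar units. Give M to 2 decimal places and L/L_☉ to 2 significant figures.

M ≈ 10.76; L/L_☉ ≈ 4.3×10^-3

d = 1/p = 1000/159 mas = 6.289 pc
M = m − 5 log₁₀ d + 5 = 9.75 − 5·0.7986 + 5 = 10.757
M − M_☉ = 10.757 − 4.83 = 5.927
L/L_☉ = 10^(−0.4 × 5.927) = 4.258×10^-3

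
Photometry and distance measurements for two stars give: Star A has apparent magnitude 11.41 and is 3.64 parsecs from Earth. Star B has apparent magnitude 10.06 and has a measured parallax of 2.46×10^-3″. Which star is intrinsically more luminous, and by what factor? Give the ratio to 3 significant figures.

Star B is more luminous, by a factor of 43200.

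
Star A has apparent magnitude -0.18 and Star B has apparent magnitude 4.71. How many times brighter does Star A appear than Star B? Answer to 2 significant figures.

90

Magnitude difference = -4.89
Flux ratio = 10^(−0.4 Δm) = 10^(−0.4 × -4.89) = 10^1.956 = 90.36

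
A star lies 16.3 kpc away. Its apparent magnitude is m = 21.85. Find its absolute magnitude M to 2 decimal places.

M ≈ 5.79

d = 16.3 kpc = 16300 pc
5 log₁₀(d/10 pc) = 5 log₁₀(16300) − 5 = 16.061
M = m − 5 log₁₀(d/10) = 21.85 − 16.061 = 5.789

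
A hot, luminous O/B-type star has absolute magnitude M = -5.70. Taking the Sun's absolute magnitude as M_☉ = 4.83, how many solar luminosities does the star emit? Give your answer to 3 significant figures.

M − M_☉ = -5.70 − 4.83 = -10.530
L/L_☉ = 10^(−0.4 (M − M_☉)) = 10^4.212 = 16290

L/L_☉ ≈ 16300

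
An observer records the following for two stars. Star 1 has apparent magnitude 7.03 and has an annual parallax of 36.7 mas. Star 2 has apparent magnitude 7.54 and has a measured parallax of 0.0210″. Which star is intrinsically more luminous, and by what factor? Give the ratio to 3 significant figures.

Star 2 is more luminous, by a factor of 1.91.

Star 1: p = 36.7 mas = 0.0367″ → d = 1/p = 27.25 pc
Star 1: M = m − 5 log₁₀ d + 5 = 7.03 − 5·1.4353 + 5 = 4.853
Star 2: d = 1/p = 1/0.0210″ = 47.62 pc
Star 2: M = m − 5 log₁₀ d + 5 = 7.54 − 5·1.6778 + 5 = 4.151
ΔM = M_1 − M_2 = 4.853 − (4.151) = 0.702; smaller M is more luminous → Star 2.
L ratio = 10^(0.4 |ΔM|) = 10^0.281 = 1.909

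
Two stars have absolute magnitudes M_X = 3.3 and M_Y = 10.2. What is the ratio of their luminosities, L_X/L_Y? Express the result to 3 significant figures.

ΔM = M_X − M_Y = -6.9
L_X/L_Y = 10^(−0.4 ΔM) = 10^2.760 = 575.4

L_X/L_Y ≈ 575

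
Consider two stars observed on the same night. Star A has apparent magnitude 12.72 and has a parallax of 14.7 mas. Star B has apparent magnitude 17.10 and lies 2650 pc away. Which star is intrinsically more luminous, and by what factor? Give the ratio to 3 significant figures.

Star A: p = 14.7 mas = 0.0147″ → d = 1/p = 68.03 pc
Star A: M = m − 5 log₁₀ d + 5 = 12.72 − 5·1.8327 + 5 = 8.557
Star B: M = m − 5 log₁₀ d + 5 = 17.10 − 5·3.4232 + 5 = 4.984
ΔM = M_A − M_B = 8.557 − (4.984) = 3.573; smaller M is more luminous → Star B.
L ratio = 10^(0.4 |ΔM|) = 10^1.429 = 26.86

Star B is more luminous, by a factor of 26.9.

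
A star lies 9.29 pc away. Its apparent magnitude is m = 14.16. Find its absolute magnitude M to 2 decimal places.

5 log₁₀(d/10 pc) = 5 log₁₀(9.290) − 5 = -0.160
M = m − 5 log₁₀(d/10) = 14.16 + 0.160 = 14.320

M ≈ 14.32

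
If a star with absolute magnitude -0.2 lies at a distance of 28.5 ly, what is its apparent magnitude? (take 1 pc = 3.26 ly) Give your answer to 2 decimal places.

m ≈ -0.49

d = 28.5 ly / 3.26 = 8.742 pc
m = M + 5 log₁₀ d − 5 = -0.2 + 5·0.9416 − 5 = -0.492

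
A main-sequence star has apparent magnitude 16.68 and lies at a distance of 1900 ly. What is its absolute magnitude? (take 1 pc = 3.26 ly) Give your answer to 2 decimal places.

d = 1900 ly / 3.26 = 582.8 pc
5 log₁₀(d/10 pc) = 5 log₁₀(582.8) − 5 = 8.828
M = m − 5 log₁₀(d/10) = 16.68 − 8.828 = 7.852

M ≈ 7.85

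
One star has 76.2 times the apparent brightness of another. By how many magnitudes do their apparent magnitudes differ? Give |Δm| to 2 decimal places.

|Δm| ≈ 4.70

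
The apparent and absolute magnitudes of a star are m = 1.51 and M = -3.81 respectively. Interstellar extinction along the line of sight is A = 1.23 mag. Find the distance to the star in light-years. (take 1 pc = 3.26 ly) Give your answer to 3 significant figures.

d ≈ 214 ly

m − M = 5 log₁₀(d/10 pc) + A  ⇒  1.51 − (-3.81) − 1.23 = 5 log₁₀(d/10)
4.090 = 5 log₁₀(d/10)
log₁₀ d = (m − M − A)/5 + 1 = 1.8180
d = 10^1.8180 = 65.77 pc
= 214.4 ly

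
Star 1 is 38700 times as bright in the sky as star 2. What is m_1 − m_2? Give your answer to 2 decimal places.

Pogson: Δm = −2.5 log₁₀(ratio) = −2.5 log₁₀(38700) = −2.5 × 4.5877 = -11.469
Star 1 is brighter, so it has the smaller magnitude: the difference is negative.

m_1 − m_2 ≈ -11.47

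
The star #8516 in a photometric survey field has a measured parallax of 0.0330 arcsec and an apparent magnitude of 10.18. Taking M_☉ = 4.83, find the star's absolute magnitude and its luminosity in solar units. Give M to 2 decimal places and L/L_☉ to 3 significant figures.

M ≈ 7.77; L/L_☉ ≈ 0.0665

d = 1/p = 1/0.0330″ = 30.30 pc
M = m − 5 log₁₀ d + 5 = 10.18 − 5·1.4815 + 5 = 7.773
M − M_☉ = 7.773 − 4.83 = 2.943
L/L_☉ = 10^(−0.4 × 2.943) = 0.06652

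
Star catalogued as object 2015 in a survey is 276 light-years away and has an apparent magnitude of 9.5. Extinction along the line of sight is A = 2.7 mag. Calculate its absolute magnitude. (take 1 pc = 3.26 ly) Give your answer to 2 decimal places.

d = 276 ly / 3.26 = 84.66 pc
5 log₁₀(d/10 pc) = 5 log₁₀(84.66) − 5 = 4.638
M = m − 5 log₁₀(d/10) − A = 9.5 − 4.638 − 2.7 = 2.162

M ≈ 2.16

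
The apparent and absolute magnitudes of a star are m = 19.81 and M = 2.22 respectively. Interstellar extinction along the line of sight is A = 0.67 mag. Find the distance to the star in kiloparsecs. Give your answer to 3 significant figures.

d ≈ 24.2 kpc

m − M = 5 log₁₀(d/10 pc) + A  ⇒  19.81 − (2.22) − 0.67 = 5 log₁₀(d/10)
16.920 = 5 log₁₀(d/10)
log₁₀ d = (m − M − A)/5 + 1 = 4.3840
d = 10^4.3840 = 24210 pc
= 24.21 kpc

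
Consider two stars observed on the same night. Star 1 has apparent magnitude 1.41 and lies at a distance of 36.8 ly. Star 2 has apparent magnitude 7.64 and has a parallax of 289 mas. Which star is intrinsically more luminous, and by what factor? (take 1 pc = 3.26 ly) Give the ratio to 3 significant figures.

Star 1 is more luminous, by a factor of 3300.

Star 1: d = 36.8 ly / 3.26 = 11.29 pc
Star 1: M = m − 5 log₁₀ d + 5 = 1.41 − 5·1.0526 + 5 = 1.147
Star 2: p = 289 mas = 0.289″ → d = 1/p = 3.460 pc
Star 2: M = m − 5 log₁₀ d + 5 = 7.64 − 5·0.5391 + 5 = 9.944
ΔM = M_1 − M_2 = 1.147 − (9.944) = -8.798; smaller M is more luminous → Star 1.
L ratio = 10^(0.4 |ΔM|) = 10^3.519 = 3304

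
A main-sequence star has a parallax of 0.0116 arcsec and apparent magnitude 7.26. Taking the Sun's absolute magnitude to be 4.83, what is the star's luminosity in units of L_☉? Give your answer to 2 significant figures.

d = 1/p = 1/0.0116″ = 86.21 pc
M = m − 5 log₁₀ d + 5 = 7.26 − 5·1.9355 + 5 = 2.582
M − M_☉ = 2.582 − 4.83 = -2.248
L/L_☉ = 10^(−0.4 × -2.248) = 7.927

L/L_☉ ≈ 7.9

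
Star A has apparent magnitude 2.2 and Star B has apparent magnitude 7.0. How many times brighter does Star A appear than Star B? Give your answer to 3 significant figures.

83.2

Magnitude difference = -4.8
Flux ratio = 10^(−0.4 Δm) = 10^(−0.4 × -4.8) = 10^1.920 = 83.18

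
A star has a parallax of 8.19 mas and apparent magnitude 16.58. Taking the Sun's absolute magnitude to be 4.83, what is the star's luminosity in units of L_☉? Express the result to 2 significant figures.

L/L_☉ ≈ 3.0×10^-3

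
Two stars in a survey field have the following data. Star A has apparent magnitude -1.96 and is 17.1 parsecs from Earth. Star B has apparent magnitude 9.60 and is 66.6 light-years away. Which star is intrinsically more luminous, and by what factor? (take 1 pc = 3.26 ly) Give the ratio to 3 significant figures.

Star A: M = m − 5 log₁₀ d + 5 = -1.96 − 5·1.2330 + 5 = -3.125
Star B: d = 66.6 ly / 3.26 = 20.43 pc
Star B: M = m − 5 log₁₀ d + 5 = 9.60 − 5·1.3103 + 5 = 8.049
ΔM = M_A − M_B = -3.125 − (8.049) = -11.174; smaller M is more luminous → Star A.
L ratio = 10^(0.4 |ΔM|) = 10^4.469 = 29480

Star A is more luminous, by a factor of 29500.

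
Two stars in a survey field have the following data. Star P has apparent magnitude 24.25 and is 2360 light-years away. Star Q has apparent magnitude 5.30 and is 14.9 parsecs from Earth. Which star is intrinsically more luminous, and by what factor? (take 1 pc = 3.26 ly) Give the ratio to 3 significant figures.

Star Q is more luminous, by a factor of 16100.

Star P: d = 2360 ly / 3.26 = 723.9 pc
Star P: M = m − 5 log₁₀ d + 5 = 24.25 − 5·2.8597 + 5 = 14.952
Star Q: M = m − 5 log₁₀ d + 5 = 5.30 − 5·1.1732 + 5 = 4.434
ΔM = M_P − M_Q = 14.952 − (4.434) = 10.517; smaller M is more luminous → Star Q.
L ratio = 10^(0.4 |ΔM|) = 10^4.207 = 16110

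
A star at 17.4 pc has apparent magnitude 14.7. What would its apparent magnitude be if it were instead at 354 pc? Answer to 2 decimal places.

Flux ∝ 1/d², so Δm = 5 log₁₀(d₂/d₁) = 5 log₁₀(354/17.4) = 6.542
m₂ = m₁ + Δm = 14.7 + (6.542) = 21.242

m ≈ 21.24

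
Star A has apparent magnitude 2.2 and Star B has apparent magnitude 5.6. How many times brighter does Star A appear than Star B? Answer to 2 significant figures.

Magnitude difference = -3.4
Flux ratio = 10^(−0.4 Δm) = 10^(−0.4 × -3.4) = 10^1.360 = 22.91

23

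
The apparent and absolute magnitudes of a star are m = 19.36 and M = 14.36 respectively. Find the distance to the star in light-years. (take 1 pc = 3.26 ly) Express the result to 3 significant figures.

d ≈ 326 ly

μ = m − M = 5.000
m − M = 5 log₁₀ d − 5
log₁₀ d = (m − M)/5 + 1 = 2.0000
d = 10^2.0000 = 100.0 pc
= 326.0 ly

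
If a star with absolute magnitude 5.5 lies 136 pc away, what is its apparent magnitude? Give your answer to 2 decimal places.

m ≈ 11.17

m = M + 5 log₁₀ d − 5 = 5.5 + 5·2.1335 − 5 = 11.168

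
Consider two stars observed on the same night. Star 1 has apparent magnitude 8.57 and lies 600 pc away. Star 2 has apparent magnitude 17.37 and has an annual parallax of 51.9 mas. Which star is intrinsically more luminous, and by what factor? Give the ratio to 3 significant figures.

Star 1: M = m − 5 log₁₀ d + 5 = 8.57 − 5·2.7782 + 5 = -0.321
Star 2: p = 51.9 mas = 0.0519″ → d = 1/p = 19.27 pc
Star 2: M = m − 5 log₁₀ d + 5 = 17.37 − 5·1.2848 + 5 = 15.946
ΔM = M_1 − M_2 = -0.321 − (15.946) = -16.267; smaller M is more luminous → Star 1.
L ratio = 10^(0.4 |ΔM|) = 10^6.507 = 3.211×10^6

Star 1 is more luminous, by a factor of 3.21×10^6.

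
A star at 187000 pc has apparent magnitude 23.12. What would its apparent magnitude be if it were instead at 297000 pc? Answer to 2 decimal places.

Flux ∝ 1/d², so Δm = 5 log₁₀(d₂/d₁) = 5 log₁₀(297000/187000) = 1.005
m₂ = m₁ + Δm = 23.12 + (1.005) = 24.125

m ≈ 24.12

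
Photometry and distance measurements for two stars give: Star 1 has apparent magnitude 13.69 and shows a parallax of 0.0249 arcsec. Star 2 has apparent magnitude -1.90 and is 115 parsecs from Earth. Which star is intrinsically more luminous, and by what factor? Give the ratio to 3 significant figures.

Star 1: d = 1/p = 1/0.0249″ = 40.16 pc
Star 1: M = m − 5 log₁₀ d + 5 = 13.69 − 5·1.6038 + 5 = 10.671
Star 2: M = m − 5 log₁₀ d + 5 = -1.90 − 5·2.0607 + 5 = -7.203
ΔM = M_1 − M_2 = 10.671 − (-7.203) = 17.874; smaller M is more luminous → Star 2.
L ratio = 10^(0.4 |ΔM|) = 10^7.150 = 1.412×10^7

Star 2 is more luminous, by a factor of 1.41×10^7.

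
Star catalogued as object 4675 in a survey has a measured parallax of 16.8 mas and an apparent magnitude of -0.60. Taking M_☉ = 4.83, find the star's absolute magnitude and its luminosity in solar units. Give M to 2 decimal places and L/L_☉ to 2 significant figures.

M ≈ -4.47; L/L_☉ ≈ 5300

d = 1/p = 1000/16.8 mas = 59.52 pc
M = m − 5 log₁₀ d + 5 = -0.60 − 5·1.7747 + 5 = -4.473
M − M_☉ = -4.473 − 4.83 = -9.303
L/L_☉ = 10^(−0.4 × -9.303) = 5265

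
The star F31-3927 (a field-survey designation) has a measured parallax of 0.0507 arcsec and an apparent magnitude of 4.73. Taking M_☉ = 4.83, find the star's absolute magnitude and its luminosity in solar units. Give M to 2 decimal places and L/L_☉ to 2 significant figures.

d = 1/p = 1/0.0507″ = 19.72 pc
M = m − 5 log₁₀ d + 5 = 4.73 − 5·1.2950 + 5 = 3.255
M − M_☉ = 3.255 − 4.83 = -1.575
L/L_☉ = 10^(−0.4 × -1.575) = 4.266

M ≈ 3.26; L/L_☉ ≈ 4.3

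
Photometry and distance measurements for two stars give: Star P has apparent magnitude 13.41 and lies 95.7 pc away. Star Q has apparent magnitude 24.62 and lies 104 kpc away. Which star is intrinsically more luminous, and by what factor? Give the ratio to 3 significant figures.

Star P: M = m − 5 log₁₀ d + 5 = 13.41 − 5·1.9809 + 5 = 8.505
Star Q: d = 104 kpc = 104000 pc
Star Q: M = m − 5 log₁₀ d + 5 = 24.62 − 5·5.0170 + 5 = 4.535
ΔM = M_P − M_Q = 8.505 − (4.535) = 3.971; smaller M is more luminous → Star Q.
L ratio = 10^(0.4 |ΔM|) = 10^1.588 = 38.75

Star Q is more luminous, by a factor of 38.7.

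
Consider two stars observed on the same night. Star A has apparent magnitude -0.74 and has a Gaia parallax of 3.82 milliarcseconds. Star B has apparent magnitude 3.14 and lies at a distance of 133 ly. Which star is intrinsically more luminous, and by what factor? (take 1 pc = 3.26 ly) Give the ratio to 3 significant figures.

Star A is more luminous, by a factor of 1470.

Star A: p = 3.82 mas = 3.82×10^-3″ → d = 1/p = 261.8 pc
Star A: M = m − 5 log₁₀ d + 5 = -0.74 − 5·2.4179 + 5 = -7.830
Star B: d = 133 ly / 3.26 = 40.80 pc
Star B: M = m − 5 log₁₀ d + 5 = 3.14 − 5·1.6106 + 5 = 0.087
ΔM = M_A − M_B = -7.830 − (0.087) = -7.917; smaller M is more luminous → Star A.
L ratio = 10^(0.4 |ΔM|) = 10^3.167 = 1468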